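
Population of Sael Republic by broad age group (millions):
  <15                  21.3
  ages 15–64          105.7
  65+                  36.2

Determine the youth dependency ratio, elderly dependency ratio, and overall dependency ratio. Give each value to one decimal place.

Youth dependency ratio: 20.2
Old-age dependency ratio: 34.2
Total dependency ratio: 54.4

Youth dependency ratio = 21.3 / 105.7 × 100 = 20.2
Old-age dependency ratio = 36.2 / 105.7 × 100 = 34.2
Total dependency ratio = (21.3 + 36.2) / 105.7 × 100 = 57.5 / 105.7 × 100 = 54.4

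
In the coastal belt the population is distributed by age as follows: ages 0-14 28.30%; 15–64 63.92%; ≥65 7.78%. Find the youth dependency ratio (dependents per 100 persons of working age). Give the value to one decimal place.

Youth dependency ratio: 44.3

Youth dependency ratio = 28.30 / 63.92 × 100 = 44.3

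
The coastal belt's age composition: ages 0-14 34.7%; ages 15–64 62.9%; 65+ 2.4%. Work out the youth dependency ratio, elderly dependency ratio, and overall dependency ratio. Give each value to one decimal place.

Youth dependency ratio: 55.2
Old-age dependency ratio: 3.8
Total dependency ratio: 59.0

Youth dependency ratio = 34.7 / 62.9 × 100 = 55.2
Old-age dependency ratio = 2.4 / 62.9 × 100 = 3.8
Total dependency ratio = (34.7 + 2.4) / 62.9 × 100 = 37.1 / 62.9 × 100 = 59.0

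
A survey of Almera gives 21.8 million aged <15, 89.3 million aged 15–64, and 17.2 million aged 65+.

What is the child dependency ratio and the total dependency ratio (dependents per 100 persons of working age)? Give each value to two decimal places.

Youth dependency ratio: 24.41
Total dependency ratio: 43.67

Youth dependency ratio = 21.8 / 89.3 × 100 = 24.41
Total dependency ratio = (21.8 + 17.2) / 89.3 × 100 = 39.0 / 89.3 × 100 = 43.67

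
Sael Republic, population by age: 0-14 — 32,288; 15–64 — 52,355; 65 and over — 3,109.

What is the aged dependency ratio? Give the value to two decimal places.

Old-age dependency ratio = 3,109 / 52,355 × 100 = 5.94

Old-age dependency ratio: 5.94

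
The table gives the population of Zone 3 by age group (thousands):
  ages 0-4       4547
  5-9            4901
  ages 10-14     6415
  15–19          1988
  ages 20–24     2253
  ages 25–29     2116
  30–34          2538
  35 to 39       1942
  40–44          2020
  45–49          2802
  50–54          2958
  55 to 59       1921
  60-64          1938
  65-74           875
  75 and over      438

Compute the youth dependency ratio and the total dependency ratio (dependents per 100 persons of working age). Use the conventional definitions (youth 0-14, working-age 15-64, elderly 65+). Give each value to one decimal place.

0–14: 4547 + 4901 + 6415 = 15863
15–64: 1988 + 2253 + 2116 + 2538 + 1942 + 2020 + 2802 + 2958 + 1921 + 1938 = 22476
65+: 875 + 438 = 1313
Youth dependency ratio = 15863 / 22476 × 100 = 70.6
Total dependency ratio = (15863 + 1313) / 22476 × 100 = 17176 / 22476 × 100 = 76.4

Youth dependency ratio: 70.6
Total dependency ratio: 76.4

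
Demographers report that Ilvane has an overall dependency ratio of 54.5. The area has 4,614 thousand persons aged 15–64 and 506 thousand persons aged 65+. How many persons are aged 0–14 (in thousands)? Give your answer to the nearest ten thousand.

Aged 0–14: 2,010

Total dependency ratio = (youth + elderly) / working-age × 100
54.5 = (Y + 506) / 4,614 × 100
⇒ 2,010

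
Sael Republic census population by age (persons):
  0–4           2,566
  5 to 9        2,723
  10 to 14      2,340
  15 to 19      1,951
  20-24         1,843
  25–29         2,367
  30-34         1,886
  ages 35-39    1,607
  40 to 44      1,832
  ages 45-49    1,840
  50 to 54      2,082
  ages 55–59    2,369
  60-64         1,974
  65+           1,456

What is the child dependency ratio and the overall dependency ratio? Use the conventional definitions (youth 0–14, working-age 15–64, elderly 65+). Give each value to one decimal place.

Youth dependency ratio: 38.6
Total dependency ratio: 46.0

0–14: 2,566 + 2,723 + 2,340 = 7,629
15–64: 1,951 + 1,843 + 2,367 + 1,886 + 1,607 + 1,832 + 1,840 + 2,082 + 2,369 + 1,974 = 19,751
65+: 1,456
Youth dependency ratio = 7,629 / 19,751 × 100 = 38.6
Total dependency ratio = (7,629 + 1,456) / 19,751 × 100 = 9,085 / 19,751 × 100 = 46.0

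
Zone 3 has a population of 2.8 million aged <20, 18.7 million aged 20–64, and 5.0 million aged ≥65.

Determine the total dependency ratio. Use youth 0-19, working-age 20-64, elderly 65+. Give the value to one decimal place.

Total dependency ratio: 41.7

Total dependency ratio = (2.8 + 5.0) / 18.7 × 100 = 7.8 / 18.7 × 100 = 41.7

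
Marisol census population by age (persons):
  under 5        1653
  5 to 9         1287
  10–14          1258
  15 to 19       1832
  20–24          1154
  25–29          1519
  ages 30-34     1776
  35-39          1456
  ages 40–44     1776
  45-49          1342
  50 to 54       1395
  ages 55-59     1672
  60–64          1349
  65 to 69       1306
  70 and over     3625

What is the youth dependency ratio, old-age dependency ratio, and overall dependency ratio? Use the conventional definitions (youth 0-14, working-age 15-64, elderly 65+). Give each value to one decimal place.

Youth dependency ratio: 27.5
Old-age dependency ratio: 32.3
Total dependency ratio: 59.8

0–14: 1653 + 1287 + 1258 = 4198
15–64: 1832 + 1154 + 1519 + 1776 + 1456 + 1776 + 1342 + 1395 + 1672 + 1349 = 15271
65+: 1306 + 3625 = 4931
Youth dependency ratio = 4198 / 15271 × 100 = 27.5
Old-age dependency ratio = 4931 / 15271 × 100 = 32.3
Total dependency ratio = (4198 + 4931) / 15271 × 100 = 9129 / 15271 × 100 = 59.8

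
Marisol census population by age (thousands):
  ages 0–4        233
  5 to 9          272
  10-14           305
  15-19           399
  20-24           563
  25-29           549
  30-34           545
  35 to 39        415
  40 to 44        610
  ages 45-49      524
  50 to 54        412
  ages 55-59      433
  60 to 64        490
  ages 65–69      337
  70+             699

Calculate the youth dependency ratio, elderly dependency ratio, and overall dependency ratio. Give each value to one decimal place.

0–14: 233 + 272 + 305 = 810
15–64: 399 + 563 + 549 + 545 + 415 + 610 + 524 + 412 + 433 + 490 = 4,940
65+: 337 + 699 = 1,036
Youth dependency ratio = 810 / 4,940 × 100 = 16.4
Old-age dependency ratio = 1,036 / 4,940 × 100 = 21.0
Total dependency ratio = (810 + 1,036) / 4,940 × 100 = 1,846 / 4,940 × 100 = 37.4

Youth dependency ratio: 16.4
Old-age dependency ratio: 21.0
Total dependency ratio: 37.4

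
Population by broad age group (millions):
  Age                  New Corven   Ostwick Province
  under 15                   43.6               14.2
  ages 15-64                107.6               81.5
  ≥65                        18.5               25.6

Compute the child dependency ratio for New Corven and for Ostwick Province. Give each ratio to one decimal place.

New Corven: 40.5
Ostwick Province: 17.4

New Corven: 43.6 / 107.6 × 100 = 40.5
Ostwick Province: 14.2 / 81.5 × 100 = 17.4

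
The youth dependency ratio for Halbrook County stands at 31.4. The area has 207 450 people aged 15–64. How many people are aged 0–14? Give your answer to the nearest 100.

Aged 0–14: 65 100

Youth dependency ratio = youth / working-age × 100
31.4 = Y / 207 450 × 100
⇒ 65 100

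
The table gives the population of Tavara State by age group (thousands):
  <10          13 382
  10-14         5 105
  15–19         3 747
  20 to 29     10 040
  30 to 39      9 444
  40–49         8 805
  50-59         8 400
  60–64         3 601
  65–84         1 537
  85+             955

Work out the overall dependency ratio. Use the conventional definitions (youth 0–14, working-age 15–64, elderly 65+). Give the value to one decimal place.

0–14: 13 382 + 5 105 = 18 487
15–64: 3 747 + 10 040 + 9 444 + 8 805 + 8 400 + 3 601 = 44 037
65+: 1 537 + 955 = 2 492
Total dependency ratio = (18 487 + 2 492) / 44 037 × 100 = 20 979 / 44 037 × 100 = 47.6

Total dependency ratio: 47.6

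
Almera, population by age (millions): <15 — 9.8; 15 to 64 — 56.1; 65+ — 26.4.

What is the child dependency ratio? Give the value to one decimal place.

Youth dependency ratio = 9.8 / 56.1 × 100 = 17.5

Youth dependency ratio: 17.5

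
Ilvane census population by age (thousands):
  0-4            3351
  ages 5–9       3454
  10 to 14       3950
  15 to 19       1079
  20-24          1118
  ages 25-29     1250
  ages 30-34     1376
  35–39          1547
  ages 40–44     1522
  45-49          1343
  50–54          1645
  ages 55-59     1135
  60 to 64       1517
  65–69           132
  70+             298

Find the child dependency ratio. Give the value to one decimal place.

Youth dependency ratio: 79.5

0–14: 3351 + 3454 + 3950 = 10755
15–64: 1079 + 1118 + 1250 + 1376 + 1547 + 1522 + 1343 + 1645 + 1135 + 1517 = 13532
65+: 132 + 298 = 430
Youth dependency ratio = 10755 / 13532 × 100 = 79.5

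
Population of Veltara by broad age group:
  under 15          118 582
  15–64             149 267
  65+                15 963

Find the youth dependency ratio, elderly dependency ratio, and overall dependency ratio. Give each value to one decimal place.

Youth dependency ratio: 79.4
Old-age dependency ratio: 10.7
Total dependency ratio: 90.1

Youth dependency ratio = 118 582 / 149 267 × 100 = 79.4
Old-age dependency ratio = 15 963 / 149 267 × 100 = 10.7
Total dependency ratio = (118 582 + 15 963) / 149 267 × 100 = 134 545 / 149 267 × 100 = 90.1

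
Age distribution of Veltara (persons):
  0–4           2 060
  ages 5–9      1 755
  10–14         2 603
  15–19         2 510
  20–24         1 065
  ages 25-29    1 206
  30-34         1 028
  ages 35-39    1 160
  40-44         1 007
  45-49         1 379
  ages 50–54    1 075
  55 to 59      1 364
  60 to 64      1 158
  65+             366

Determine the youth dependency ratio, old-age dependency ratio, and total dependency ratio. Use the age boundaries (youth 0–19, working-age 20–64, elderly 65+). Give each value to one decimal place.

0–19: 2 060 + 1 755 + 2 603 + 2 510 = 8 928
20–64: 1 065 + 1 206 + 1 028 + 1 160 + 1 007 + 1 379 + 1 075 + 1 364 + 1 158 = 10 442
65+: 366
Youth dependency ratio = 8 928 / 10 442 × 100 = 85.5
Old-age dependency ratio = 366 / 10 442 × 100 = 3.5
Total dependency ratio = (8 928 + 366) / 10 442 × 100 = 9 294 / 10 442 × 100 = 89.0

Youth dependency ratio: 85.5
Old-age dependency ratio: 3.5
Total dependency ratio: 89.0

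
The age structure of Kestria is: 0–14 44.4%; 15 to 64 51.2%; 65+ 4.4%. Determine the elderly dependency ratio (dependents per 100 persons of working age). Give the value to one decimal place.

Old-age dependency ratio: 8.6

Old-age dependency ratio = 4.4 / 51.2 × 100 = 8.6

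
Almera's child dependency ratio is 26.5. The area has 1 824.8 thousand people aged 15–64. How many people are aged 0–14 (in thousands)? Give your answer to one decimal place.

Aged 0–14: 483.6

Youth dependency ratio = youth / working-age × 100
26.5 = Y / 1 824.8 × 100
⇒ 483.6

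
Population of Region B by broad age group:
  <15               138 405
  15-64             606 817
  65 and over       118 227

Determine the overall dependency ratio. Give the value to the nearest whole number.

Total dependency ratio = (138 405 + 118 227) / 606 817 × 100 = 256 632 / 606 817 × 100 = 42

Total dependency ratio: 42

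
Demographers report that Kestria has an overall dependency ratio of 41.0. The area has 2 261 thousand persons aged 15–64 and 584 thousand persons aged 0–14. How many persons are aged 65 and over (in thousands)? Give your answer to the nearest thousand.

Aged 65 and over: 343

Total dependency ratio = (youth + elderly) / working-age × 100
41.0 = (584 + E) / 2 261 × 100
⇒ 343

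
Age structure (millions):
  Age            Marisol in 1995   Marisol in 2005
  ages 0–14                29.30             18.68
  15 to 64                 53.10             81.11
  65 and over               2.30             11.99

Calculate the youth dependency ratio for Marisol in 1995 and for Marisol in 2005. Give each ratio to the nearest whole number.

Marisol in 1995: 55
Marisol in 2005: 23

Marisol in 1995: 29.30 / 53.10 × 100 = 55
Marisol in 2005: 18.68 / 81.11 × 100 = 23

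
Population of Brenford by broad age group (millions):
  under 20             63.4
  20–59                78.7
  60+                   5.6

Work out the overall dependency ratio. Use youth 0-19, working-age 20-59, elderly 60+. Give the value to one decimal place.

Total dependency ratio = (63.4 + 5.6) / 78.7 × 100 = 69.0 / 78.7 × 100 = 87.7

Total dependency ratio: 87.7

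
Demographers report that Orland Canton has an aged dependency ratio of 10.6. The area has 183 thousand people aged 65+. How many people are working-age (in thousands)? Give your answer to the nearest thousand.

Working-age: 1,726

Old-age dependency ratio = elderly / working-age × 100
10.6 = 183 / W × 100
⇒ 1,726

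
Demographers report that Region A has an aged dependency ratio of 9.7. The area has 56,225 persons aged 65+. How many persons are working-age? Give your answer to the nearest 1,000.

Old-age dependency ratio = elderly / working-age × 100
9.7 = 56,225 / W × 100
⇒ 580,000

Working-age: 580,000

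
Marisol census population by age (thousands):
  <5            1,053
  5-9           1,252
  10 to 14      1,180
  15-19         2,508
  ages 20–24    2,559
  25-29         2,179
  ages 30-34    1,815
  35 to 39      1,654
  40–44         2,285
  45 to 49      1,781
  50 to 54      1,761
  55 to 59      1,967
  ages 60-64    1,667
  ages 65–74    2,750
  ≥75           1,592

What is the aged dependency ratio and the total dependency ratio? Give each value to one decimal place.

0–14: 1,053 + 1,252 + 1,180 = 3,485
15–64: 2,508 + 2,559 + 2,179 + 1,815 + 1,654 + 2,285 + 1,781 + 1,761 + 1,967 + 1,667 = 20,176
65+: 2,750 + 1,592 = 4,342
Old-age dependency ratio = 4,342 / 20,176 × 100 = 21.5
Total dependency ratio = (3,485 + 4,342) / 20,176 × 100 = 7,827 / 20,176 × 100 = 38.8

Old-age dependency ratio: 21.5
Total dependency ratio: 38.8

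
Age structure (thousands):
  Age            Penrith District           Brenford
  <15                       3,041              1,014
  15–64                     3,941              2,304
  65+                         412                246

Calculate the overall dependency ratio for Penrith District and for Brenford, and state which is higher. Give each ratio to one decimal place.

Penrith District: (3,041 + 412) / 3,941 × 100 = 3,453 / 3,941 × 100 = 87.6
Brenford: (1,014 + 246) / 2,304 × 100 = 1,260 / 2,304 × 100 = 54.7

Penrith District: 87.6
Brenford: 54.7
Higher: Penrith District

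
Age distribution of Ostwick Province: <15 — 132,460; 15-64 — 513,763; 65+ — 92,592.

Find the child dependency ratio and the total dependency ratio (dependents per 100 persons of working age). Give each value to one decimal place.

Youth dependency ratio = 132,460 / 513,763 × 100 = 25.8
Total dependency ratio = (132,460 + 92,592) / 513,763 × 100 = 225,052 / 513,763 × 100 = 43.8

Youth dependency ratio: 25.8
Total dependency ratio: 43.8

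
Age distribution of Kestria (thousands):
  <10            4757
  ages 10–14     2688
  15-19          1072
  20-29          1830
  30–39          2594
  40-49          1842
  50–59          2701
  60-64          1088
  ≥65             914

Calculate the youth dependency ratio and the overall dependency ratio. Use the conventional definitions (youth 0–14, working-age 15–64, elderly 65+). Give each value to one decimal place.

0–14: 4757 + 2688 = 7445
15–64: 1072 + 1830 + 2594 + 1842 + 2701 + 1088 = 11127
65+: 914
Youth dependency ratio = 7445 / 11127 × 100 = 66.9
Total dependency ratio = (7445 + 914) / 11127 × 100 = 8359 / 11127 × 100 = 75.1

Youth dependency ratio: 66.9
Total dependency ratio: 75.1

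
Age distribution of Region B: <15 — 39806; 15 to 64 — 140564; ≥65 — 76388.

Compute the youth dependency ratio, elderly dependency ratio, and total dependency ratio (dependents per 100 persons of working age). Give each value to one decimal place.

Youth dependency ratio: 28.3
Old-age dependency ratio: 54.3
Total dependency ratio: 82.7

Youth dependency ratio = 39806 / 140564 × 100 = 28.3
Old-age dependency ratio = 76388 / 140564 × 100 = 54.3
Total dependency ratio = (39806 + 76388) / 140564 × 100 = 116194 / 140564 × 100 = 82.7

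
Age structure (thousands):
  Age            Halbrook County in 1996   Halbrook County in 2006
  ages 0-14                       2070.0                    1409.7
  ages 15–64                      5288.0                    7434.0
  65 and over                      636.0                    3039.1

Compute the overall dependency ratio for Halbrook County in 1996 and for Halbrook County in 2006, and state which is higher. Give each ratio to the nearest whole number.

Halbrook County in 1996: 51
Halbrook County in 2006: 60
Higher: Halbrook County in 2006

Halbrook County in 1996: (2070.0 + 636.0) / 5288.0 × 100 = 2706.0 / 5288.0 × 100 = 51
Halbrook County in 2006: (1409.7 + 3039.1) / 7434.0 × 100 = 4448.8 / 7434.0 × 100 = 60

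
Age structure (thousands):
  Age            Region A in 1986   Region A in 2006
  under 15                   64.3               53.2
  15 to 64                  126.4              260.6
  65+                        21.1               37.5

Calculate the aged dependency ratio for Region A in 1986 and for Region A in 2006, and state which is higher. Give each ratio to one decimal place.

Region A in 1986: 16.7
Region A in 2006: 14.4
Higher: Region A in 1986

Region A in 1986: 21.1 / 126.4 × 100 = 16.7
Region A in 2006: 37.5 / 260.6 × 100 = 14.4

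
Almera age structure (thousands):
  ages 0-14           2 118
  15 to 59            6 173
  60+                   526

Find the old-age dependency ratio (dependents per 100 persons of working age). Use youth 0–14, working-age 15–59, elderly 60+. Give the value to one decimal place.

Old-age dependency ratio = 526 / 6 173 × 100 = 8.5

Old-age dependency ratio: 8.5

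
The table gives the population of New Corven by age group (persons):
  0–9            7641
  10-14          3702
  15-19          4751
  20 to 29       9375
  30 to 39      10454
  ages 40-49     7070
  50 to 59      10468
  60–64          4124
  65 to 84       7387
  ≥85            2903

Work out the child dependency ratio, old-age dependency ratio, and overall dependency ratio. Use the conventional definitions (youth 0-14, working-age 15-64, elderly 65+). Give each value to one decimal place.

Youth dependency ratio: 24.5
Old-age dependency ratio: 22.3
Total dependency ratio: 46.8

0–14: 7641 + 3702 = 11343
15–64: 4751 + 9375 + 10454 + 7070 + 10468 + 4124 = 46242
65+: 7387 + 2903 = 10290
Youth dependency ratio = 11343 / 46242 × 100 = 24.5
Old-age dependency ratio = 10290 / 46242 × 100 = 22.3
Total dependency ratio = (11343 + 10290) / 46242 × 100 = 21633 / 46242 × 100 = 46.8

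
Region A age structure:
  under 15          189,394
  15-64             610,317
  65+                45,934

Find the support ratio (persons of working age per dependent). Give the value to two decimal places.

Support ratio: 2.59

Support ratio = 610,317 / (189,394 + 45,934) = 610,317 / 235,328 = 2.59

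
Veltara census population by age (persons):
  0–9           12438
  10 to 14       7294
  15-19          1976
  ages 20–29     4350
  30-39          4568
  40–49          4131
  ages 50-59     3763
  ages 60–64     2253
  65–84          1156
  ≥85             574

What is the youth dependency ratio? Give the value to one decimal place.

0–14: 12438 + 7294 = 19732
15–64: 1976 + 4350 + 4568 + 4131 + 3763 + 2253 = 21041
65+: 1156 + 574 = 1730
Youth dependency ratio = 19732 / 21041 × 100 = 93.8

Youth dependency ratio: 93.8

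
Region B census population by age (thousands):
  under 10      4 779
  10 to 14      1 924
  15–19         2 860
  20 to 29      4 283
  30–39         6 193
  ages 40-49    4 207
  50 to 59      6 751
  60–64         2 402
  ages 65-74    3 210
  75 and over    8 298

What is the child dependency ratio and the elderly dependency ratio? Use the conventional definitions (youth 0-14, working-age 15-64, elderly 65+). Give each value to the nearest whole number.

Youth dependency ratio: 25
Old-age dependency ratio: 43

0–14: 4 779 + 1 924 = 6 703
15–64: 2 860 + 4 283 + 6 193 + 4 207 + 6 751 + 2 402 = 26 696
65+: 3 210 + 8 298 = 11 508
Youth dependency ratio = 6 703 / 26 696 × 100 = 25
Old-age dependency ratio = 11 508 / 26 696 × 100 = 43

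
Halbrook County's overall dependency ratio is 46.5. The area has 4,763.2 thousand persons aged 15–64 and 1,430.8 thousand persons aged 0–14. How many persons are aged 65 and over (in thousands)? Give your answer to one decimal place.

Total dependency ratio = (youth + elderly) / working-age × 100
46.5 = (1,430.8 + E) / 4,763.2 × 100
⇒ 784.1

Aged 65 and over: 784.1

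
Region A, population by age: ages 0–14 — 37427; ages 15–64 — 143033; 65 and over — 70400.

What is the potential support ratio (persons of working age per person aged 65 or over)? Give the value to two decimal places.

Potential support ratio = 143033 / 70400 = 2.03

Potential support ratio: 2.03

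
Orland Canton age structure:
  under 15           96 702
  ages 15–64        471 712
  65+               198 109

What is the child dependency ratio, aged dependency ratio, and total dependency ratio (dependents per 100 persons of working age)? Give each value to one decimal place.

Youth dependency ratio: 20.5
Old-age dependency ratio: 42.0
Total dependency ratio: 62.5

Youth dependency ratio = 96 702 / 471 712 × 100 = 20.5
Old-age dependency ratio = 198 109 / 471 712 × 100 = 42.0
Total dependency ratio = (96 702 + 198 109) / 471 712 × 100 = 294 811 / 471 712 × 100 = 62.5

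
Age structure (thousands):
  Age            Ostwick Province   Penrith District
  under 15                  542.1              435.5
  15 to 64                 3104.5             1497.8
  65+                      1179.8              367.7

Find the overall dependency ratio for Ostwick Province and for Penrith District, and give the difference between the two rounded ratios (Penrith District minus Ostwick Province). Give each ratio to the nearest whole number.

Ostwick Province: 55
Penrith District: 54
Difference: -1

Ostwick Province: (542.1 + 1179.8) / 3104.5 × 100 = 1721.9 / 3104.5 × 100 = 55
Penrith District: (435.5 + 367.7) / 1497.8 × 100 = 803.2 / 1497.8 × 100 = 54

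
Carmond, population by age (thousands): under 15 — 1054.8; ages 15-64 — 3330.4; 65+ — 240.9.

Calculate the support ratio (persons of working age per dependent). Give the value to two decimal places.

Support ratio: 2.57

Support ratio = 3330.4 / (1054.8 + 240.9) = 3330.4 / 1295.7 = 2.57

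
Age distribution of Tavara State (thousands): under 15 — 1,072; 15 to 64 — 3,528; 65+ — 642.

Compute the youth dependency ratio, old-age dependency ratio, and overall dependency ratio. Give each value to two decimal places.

Youth dependency ratio: 30.39
Old-age dependency ratio: 18.20
Total dependency ratio: 48.58

Youth dependency ratio = 1,072 / 3,528 × 100 = 30.39
Old-age dependency ratio = 642 / 3,528 × 100 = 18.20
Total dependency ratio = (1,072 + 642) / 3,528 × 100 = 1,714 / 3,528 × 100 = 48.58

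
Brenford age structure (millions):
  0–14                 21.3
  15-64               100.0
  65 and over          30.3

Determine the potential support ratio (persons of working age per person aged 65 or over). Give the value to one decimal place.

Potential support ratio = 100.0 / 30.3 = 3.3

Potential support ratio: 3.3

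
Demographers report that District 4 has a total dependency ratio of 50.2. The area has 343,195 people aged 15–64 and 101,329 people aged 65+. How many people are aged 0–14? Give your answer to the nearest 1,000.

Aged 0–14: 71,000

Total dependency ratio = (youth + elderly) / working-age × 100
50.2 = (Y + 101,329) / 343,195 × 100
⇒ 71,000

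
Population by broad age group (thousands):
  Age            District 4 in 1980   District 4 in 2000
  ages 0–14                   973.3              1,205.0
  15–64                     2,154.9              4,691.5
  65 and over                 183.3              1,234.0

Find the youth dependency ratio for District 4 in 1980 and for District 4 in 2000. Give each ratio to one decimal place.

District 4 in 1980: 45.2
District 4 in 2000: 25.7

District 4 in 1980: 973.3 / 2,154.9 × 100 = 45.2
District 4 in 2000: 1,205.0 / 4,691.5 × 100 = 25.7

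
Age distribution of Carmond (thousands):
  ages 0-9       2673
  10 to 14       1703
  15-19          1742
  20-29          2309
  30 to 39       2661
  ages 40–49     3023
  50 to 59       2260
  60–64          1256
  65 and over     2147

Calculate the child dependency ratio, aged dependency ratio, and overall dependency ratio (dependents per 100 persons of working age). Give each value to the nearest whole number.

0–14: 2673 + 1703 = 4376
15–64: 1742 + 2309 + 2661 + 3023 + 2260 + 1256 = 13251
65+: 2147
Youth dependency ratio = 4376 / 13251 × 100 = 33
Old-age dependency ratio = 2147 / 13251 × 100 = 16
Total dependency ratio = (4376 + 2147) / 13251 × 100 = 6523 / 13251 × 100 = 49

Youth dependency ratio: 33
Old-age dependency ratio: 16
Total dependency ratio: 49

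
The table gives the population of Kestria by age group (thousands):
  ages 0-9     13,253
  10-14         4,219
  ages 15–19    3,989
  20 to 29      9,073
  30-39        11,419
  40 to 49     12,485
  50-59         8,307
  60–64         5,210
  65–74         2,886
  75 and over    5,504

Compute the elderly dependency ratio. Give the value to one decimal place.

Old-age dependency ratio: 16.6

0–14: 13,253 + 4,219 = 17,472
15–64: 3,989 + 9,073 + 11,419 + 12,485 + 8,307 + 5,210 = 50,483
65+: 2,886 + 5,504 = 8,390
Old-age dependency ratio = 8,390 / 50,483 × 100 = 16.6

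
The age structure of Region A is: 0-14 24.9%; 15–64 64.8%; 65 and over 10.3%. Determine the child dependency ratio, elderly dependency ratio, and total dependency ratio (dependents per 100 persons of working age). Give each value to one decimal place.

Youth dependency ratio = 24.9 / 64.8 × 100 = 38.4
Old-age dependency ratio = 10.3 / 64.8 × 100 = 15.9
Total dependency ratio = (24.9 + 10.3) / 64.8 × 100 = 35.2 / 64.8 × 100 = 54.3

Youth dependency ratio: 38.4
Old-age dependency ratio: 15.9
Total dependency ratio: 54.3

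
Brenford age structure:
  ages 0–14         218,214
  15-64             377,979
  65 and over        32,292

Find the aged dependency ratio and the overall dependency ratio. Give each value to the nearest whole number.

Old-age dependency ratio = 32,292 / 377,979 × 100 = 9
Total dependency ratio = (218,214 + 32,292) / 377,979 × 100 = 250,506 / 377,979 × 100 = 66

Old-age dependency ratio: 9
Total dependency ratio: 66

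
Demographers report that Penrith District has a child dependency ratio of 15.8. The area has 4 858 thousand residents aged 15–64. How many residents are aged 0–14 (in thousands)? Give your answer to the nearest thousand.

Aged 0–14: 768

Youth dependency ratio = youth / working-age × 100
15.8 = Y / 4 858 × 100
⇒ 768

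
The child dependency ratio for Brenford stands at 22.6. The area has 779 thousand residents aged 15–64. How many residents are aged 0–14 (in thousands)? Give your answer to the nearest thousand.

Youth dependency ratio = youth / working-age × 100
22.6 = Y / 779 × 100
⇒ 176

Aged 0–14: 176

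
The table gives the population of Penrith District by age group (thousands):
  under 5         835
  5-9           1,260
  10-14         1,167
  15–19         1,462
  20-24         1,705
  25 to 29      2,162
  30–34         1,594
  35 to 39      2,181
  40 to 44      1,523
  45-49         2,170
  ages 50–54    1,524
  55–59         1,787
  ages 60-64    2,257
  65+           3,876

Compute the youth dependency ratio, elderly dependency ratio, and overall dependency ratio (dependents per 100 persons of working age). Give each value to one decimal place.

Youth dependency ratio: 17.8
Old-age dependency ratio: 21.1
Total dependency ratio: 38.9

0–14: 835 + 1,260 + 1,167 = 3,262
15–64: 1,462 + 1,705 + 2,162 + 1,594 + 2,181 + 1,523 + 2,170 + 1,524 + 1,787 + 2,257 = 18,365
65+: 3,876
Youth dependency ratio = 3,262 / 18,365 × 100 = 17.8
Old-age dependency ratio = 3,876 / 18,365 × 100 = 21.1
Total dependency ratio = (3,262 + 3,876) / 18,365 × 100 = 7,138 / 18,365 × 100 = 38.9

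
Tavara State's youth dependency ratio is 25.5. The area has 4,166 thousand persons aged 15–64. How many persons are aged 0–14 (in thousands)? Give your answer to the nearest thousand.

Aged 0–14: 1,062

Youth dependency ratio = youth / working-age × 100
25.5 = Y / 4,166 × 100
⇒ 1,062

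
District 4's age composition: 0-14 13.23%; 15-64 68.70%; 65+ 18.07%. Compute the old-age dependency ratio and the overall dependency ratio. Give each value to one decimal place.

Old-age dependency ratio = 18.07 / 68.70 × 100 = 26.3
Total dependency ratio = (13.23 + 18.07) / 68.70 × 100 = 31.30 / 68.70 × 100 = 45.6

Old-age dependency ratio: 26.3
Total dependency ratio: 45.6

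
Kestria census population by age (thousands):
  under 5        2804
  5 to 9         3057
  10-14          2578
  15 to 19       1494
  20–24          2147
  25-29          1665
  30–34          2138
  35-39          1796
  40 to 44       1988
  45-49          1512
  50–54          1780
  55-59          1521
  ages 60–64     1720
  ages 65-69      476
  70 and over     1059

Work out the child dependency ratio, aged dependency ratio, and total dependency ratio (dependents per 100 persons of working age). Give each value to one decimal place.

0–14: 2804 + 3057 + 2578 = 8439
15–64: 1494 + 2147 + 1665 + 2138 + 1796 + 1988 + 1512 + 1780 + 1521 + 1720 = 17761
65+: 476 + 1059 = 1535
Youth dependency ratio = 8439 / 17761 × 100 = 47.5
Old-age dependency ratio = 1535 / 17761 × 100 = 8.6
Total dependency ratio = (8439 + 1535) / 17761 × 100 = 9974 / 17761 × 100 = 56.2

Youth dependency ratio: 47.5
Old-age dependency ratio: 8.6
Total dependency ratio: 56.2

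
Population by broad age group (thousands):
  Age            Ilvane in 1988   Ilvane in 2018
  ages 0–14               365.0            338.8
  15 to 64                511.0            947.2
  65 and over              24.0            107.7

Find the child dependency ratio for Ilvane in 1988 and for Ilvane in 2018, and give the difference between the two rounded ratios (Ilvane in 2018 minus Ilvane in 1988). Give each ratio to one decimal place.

Ilvane in 1988: 71.4
Ilvane in 2018: 35.8
Difference: -35.6

Ilvane in 1988: 365.0 / 511.0 × 100 = 71.4
Ilvane in 2018: 338.8 / 947.2 × 100 = 35.8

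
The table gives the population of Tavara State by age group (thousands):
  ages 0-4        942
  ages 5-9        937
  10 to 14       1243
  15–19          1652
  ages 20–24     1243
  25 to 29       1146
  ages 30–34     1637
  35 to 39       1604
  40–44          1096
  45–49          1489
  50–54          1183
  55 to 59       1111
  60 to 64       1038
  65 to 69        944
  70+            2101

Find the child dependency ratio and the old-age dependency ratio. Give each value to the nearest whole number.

Youth dependency ratio: 24
Old-age dependency ratio: 23

0–14: 942 + 937 + 1243 = 3122
15–64: 1652 + 1243 + 1146 + 1637 + 1604 + 1096 + 1489 + 1183 + 1111 + 1038 = 13199
65+: 944 + 2101 = 3045
Youth dependency ratio = 3122 / 13199 × 100 = 24
Old-age dependency ratio = 3045 / 13199 × 100 = 23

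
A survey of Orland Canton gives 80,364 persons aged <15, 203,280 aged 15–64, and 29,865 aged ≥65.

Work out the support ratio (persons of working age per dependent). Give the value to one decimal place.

Support ratio = 203,280 / (80,364 + 29,865) = 203,280 / 110,229 = 1.8

Support ratio: 1.8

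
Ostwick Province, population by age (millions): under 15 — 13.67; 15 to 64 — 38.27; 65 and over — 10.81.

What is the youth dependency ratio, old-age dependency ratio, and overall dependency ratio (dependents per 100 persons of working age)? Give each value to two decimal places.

Youth dependency ratio = 13.67 / 38.27 × 100 = 35.72
Old-age dependency ratio = 10.81 / 38.27 × 100 = 28.25
Total dependency ratio = (13.67 + 10.81) / 38.27 × 100 = 24.48 / 38.27 × 100 = 63.97

Youth dependency ratio: 35.72
Old-age dependency ratio: 28.25
Total dependency ratio: 63.97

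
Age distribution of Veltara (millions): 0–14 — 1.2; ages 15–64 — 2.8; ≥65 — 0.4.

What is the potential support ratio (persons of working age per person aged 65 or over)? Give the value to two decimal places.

Potential support ratio = 2.8 / 0.4 = 7.00

Potential support ratio: 7.00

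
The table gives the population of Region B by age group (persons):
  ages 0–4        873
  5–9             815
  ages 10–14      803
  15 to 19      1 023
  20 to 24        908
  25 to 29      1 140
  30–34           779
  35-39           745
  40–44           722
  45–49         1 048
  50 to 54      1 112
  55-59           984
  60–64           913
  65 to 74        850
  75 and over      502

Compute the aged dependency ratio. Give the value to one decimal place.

Old-age dependency ratio: 14.4

0–14: 873 + 815 + 803 = 2 491
15–64: 1 023 + 908 + 1 140 + 779 + 745 + 722 + 1 048 + 1 112 + 984 + 913 = 9 374
65+: 850 + 502 = 1 352
Old-age dependency ratio = 1 352 / 9 374 × 100 = 14.4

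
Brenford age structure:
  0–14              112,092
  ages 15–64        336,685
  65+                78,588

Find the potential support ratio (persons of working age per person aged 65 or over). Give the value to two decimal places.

Potential support ratio = 336,685 / 78,588 = 4.28

Potential support ratio: 4.28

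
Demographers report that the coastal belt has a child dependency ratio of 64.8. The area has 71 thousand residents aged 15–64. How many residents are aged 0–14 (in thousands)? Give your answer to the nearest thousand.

Aged 0–14: 46

Youth dependency ratio = youth / working-age × 100
64.8 = Y / 71 × 100
⇒ 46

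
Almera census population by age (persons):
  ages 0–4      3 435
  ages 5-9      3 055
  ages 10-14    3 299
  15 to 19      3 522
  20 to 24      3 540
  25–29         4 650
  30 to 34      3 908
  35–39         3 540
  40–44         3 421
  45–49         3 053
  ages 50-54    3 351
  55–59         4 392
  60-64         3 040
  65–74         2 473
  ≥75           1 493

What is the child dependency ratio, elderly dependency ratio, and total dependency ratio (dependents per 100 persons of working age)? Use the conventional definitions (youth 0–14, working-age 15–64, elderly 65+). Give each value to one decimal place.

0–14: 3 435 + 3 055 + 3 299 = 9 789
15–64: 3 522 + 3 540 + 4 650 + 3 908 + 3 540 + 3 421 + 3 053 + 3 351 + 4 392 + 3 040 = 36 417
65+: 2 473 + 1 493 = 3 966
Youth dependency ratio = 9 789 / 36 417 × 100 = 26.9
Old-age dependency ratio = 3 966 / 36 417 × 100 = 10.9
Total dependency ratio = (9 789 + 3 966) / 36 417 × 100 = 13 755 / 36 417 × 100 = 37.8

Youth dependency ratio: 26.9
Old-age dependency ratio: 10.9
Total dependency ratio: 37.8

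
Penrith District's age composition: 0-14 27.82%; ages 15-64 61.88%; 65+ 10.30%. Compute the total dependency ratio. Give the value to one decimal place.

Total dependency ratio = (27.82 + 10.30) / 61.88 × 100 = 38.12 / 61.88 × 100 = 61.6

Total dependency ratio: 61.6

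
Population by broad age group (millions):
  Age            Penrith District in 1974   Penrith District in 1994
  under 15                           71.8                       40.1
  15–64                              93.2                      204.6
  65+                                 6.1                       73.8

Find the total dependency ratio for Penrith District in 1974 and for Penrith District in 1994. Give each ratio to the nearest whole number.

Penrith District in 1974: 84
Penrith District in 1994: 56

Penrith District in 1974: (71.8 + 6.1) / 93.2 × 100 = 77.9 / 93.2 × 100 = 84
Penrith District in 1994: (40.1 + 73.8) / 204.6 × 100 = 113.9 / 204.6 × 100 = 56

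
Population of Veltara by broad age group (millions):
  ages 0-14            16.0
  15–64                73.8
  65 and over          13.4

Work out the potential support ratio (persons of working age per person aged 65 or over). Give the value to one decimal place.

Potential support ratio = 73.8 / 13.4 = 5.5

Potential support ratio: 5.5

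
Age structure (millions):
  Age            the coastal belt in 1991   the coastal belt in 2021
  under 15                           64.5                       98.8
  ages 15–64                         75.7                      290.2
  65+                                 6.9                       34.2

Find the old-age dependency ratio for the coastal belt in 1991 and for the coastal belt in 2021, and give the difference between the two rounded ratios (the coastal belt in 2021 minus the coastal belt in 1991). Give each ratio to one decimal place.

the coastal belt in 1991: 9.1
the coastal belt in 2021: 11.8
Difference: +2.7

the coastal belt in 1991: 6.9 / 75.7 × 100 = 9.1
the coastal belt in 2021: 34.2 / 290.2 × 100 = 11.8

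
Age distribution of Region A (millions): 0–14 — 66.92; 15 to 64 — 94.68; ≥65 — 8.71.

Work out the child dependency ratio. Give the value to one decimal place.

Youth dependency ratio = 66.92 / 94.68 × 100 = 70.7

Youth dependency ratio: 70.7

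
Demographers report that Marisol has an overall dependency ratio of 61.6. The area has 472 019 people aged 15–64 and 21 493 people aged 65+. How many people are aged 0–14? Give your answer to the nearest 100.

Aged 0–14: 269 300

Total dependency ratio = (youth + elderly) / working-age × 100
61.6 = (Y + 21 493) / 472 019 × 100
⇒ 269 300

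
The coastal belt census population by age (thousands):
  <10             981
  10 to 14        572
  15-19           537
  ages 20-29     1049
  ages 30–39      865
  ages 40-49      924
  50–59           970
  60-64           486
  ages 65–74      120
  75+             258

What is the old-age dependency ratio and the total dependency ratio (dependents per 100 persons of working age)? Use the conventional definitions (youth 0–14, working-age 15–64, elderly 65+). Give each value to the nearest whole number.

Old-age dependency ratio: 8
Total dependency ratio: 40

0–14: 981 + 572 = 1553
15–64: 537 + 1049 + 865 + 924 + 970 + 486 = 4831
65+: 120 + 258 = 378
Old-age dependency ratio = 378 / 4831 × 100 = 8
Total dependency ratio = (1553 + 378) / 4831 × 100 = 1931 / 4831 × 100 = 40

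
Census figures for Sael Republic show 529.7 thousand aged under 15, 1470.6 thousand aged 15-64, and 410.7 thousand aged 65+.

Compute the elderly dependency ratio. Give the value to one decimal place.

Old-age dependency ratio = 410.7 / 1470.6 × 100 = 27.9

Old-age dependency ratio: 27.9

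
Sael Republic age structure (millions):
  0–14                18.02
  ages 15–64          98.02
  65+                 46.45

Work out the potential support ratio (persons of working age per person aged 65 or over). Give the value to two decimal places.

Potential support ratio = 98.02 / 46.45 = 2.11

Potential support ratio: 2.11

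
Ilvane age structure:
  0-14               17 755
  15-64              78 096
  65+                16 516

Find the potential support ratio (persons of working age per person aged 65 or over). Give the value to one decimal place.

Potential support ratio = 78 096 / 16 516 = 4.7

Potential support ratio: 4.7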